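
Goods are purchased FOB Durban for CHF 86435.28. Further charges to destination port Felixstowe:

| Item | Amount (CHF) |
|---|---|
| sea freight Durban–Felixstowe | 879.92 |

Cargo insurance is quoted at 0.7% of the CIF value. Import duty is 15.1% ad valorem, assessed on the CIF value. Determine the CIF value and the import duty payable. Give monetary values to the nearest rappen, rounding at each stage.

CIF value: CHF 87930.72; import duty: CHF 13277.54

Let C be the CIF value. C = FOB price + freight + 0.7% × C
C − 0.7% × C = 86435.28 + 879.92
0.993 × C = 87315.20
C = 87315.20 / 0.993 = 87930.72
Insurance premium = 0.7% × 87930.72 = 615.52
Import duty = 87930.72 × 15.1% = 13277.54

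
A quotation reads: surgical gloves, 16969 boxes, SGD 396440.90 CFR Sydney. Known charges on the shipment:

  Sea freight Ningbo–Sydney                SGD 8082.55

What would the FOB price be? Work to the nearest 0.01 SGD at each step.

From CFR to FOB, the seller no longer bears: freight.
FOB price = 396440.90 − 8082.55 = 388358.35

FOB price: SGD 388358.35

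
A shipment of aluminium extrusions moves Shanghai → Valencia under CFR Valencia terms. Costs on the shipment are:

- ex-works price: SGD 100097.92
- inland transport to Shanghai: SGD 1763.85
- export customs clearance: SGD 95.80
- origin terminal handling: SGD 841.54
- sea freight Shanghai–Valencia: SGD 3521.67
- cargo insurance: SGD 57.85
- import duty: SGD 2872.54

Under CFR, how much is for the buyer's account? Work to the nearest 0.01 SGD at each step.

Buyer's account: SGD 2930.39

CFR: the seller pays costs through ocean freight to the destination port, but not insurance.
Seller's account: goods 100097.92 + inland to port 1763.85 + export clearance 95.80 + origin terminal 841.54 + freight 3521.67 = 106320.78
Buyer's account: insurance 57.85 + duty 2872.54 = 2930.39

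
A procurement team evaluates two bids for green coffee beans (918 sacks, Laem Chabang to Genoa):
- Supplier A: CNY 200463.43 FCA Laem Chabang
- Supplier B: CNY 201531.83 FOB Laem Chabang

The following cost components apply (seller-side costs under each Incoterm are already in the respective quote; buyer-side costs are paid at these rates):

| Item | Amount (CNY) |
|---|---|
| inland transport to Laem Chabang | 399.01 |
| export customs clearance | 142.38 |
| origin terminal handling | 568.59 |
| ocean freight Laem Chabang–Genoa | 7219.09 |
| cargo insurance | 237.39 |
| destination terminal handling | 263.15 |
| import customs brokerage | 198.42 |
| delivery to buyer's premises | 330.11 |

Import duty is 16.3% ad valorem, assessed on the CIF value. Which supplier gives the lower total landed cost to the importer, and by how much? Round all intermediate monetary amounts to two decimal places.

Supplier A (FCA):
CIF value = FCA price + origin terminal + freight + insurance = 200463.43 + 568.59 + 7219.09 + 237.39 = 208488.50
Import duty = 208488.50 × 16.3% = 33983.63
Buyer bears (A): 568.59 + 7219.09 + 237.39 + 263.15 + 198.42 + 330.11 = 8816.75
Landed cost (A) = invoice 200463.43 + 8816.75 + duty 33983.63 = 243263.81
Supplier B (FOB):
CIF value = FOB price + freight + insurance = 201531.83 + 7219.09 + 237.39 = 208988.31
Import duty = 208988.31 × 16.3% = 34065.09
Buyer bears (B): 7219.09 + 237.39 + 263.15 + 198.42 + 330.11 = 8248.16
Landed cost (B) = invoice 201531.83 + 8248.16 + duty 34065.09 = 243845.08
Difference = |243263.81 − 243845.08| = 581.27

Supplier A is cheaper by CNY 581.27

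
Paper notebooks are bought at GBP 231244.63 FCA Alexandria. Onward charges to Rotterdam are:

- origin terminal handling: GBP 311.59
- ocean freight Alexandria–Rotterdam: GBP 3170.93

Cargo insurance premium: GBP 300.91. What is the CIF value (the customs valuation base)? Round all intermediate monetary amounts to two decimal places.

CIF = FCA price + pre-shipment costs + freight + insurance
CIF = 231244.63 + 311.59 + 3170.93 + 300.91 = 235028.06

CIF value: GBP 235028.06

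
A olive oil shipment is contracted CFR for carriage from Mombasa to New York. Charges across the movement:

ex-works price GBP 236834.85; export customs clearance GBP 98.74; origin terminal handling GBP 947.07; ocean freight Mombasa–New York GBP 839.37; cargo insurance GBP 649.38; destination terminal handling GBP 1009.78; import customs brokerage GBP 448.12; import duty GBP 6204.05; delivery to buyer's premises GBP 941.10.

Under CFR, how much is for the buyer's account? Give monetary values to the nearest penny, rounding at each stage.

Buyer's account: GBP 9252.43

CFR: the seller pays costs through ocean freight to the destination port, but not insurance.
Seller's account: goods 236834.85 + export clearance 98.74 + origin terminal 947.07 + freight 839.37 = 238720.03
Buyer's account: insurance 649.38 + destination terminal 1009.78 + brokerage 448.12 + duty 6204.05 + delivery 941.10 = 9252.43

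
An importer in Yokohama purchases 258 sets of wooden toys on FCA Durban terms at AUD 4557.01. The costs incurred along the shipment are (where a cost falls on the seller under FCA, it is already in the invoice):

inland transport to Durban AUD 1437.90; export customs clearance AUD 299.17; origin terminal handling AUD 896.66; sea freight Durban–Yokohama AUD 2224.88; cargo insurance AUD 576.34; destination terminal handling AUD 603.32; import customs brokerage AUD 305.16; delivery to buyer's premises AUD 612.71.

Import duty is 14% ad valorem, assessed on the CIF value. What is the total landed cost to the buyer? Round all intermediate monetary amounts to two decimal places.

Total landed cost: AUD 10931.76

FCA: the seller delivers export-cleared goods to the carrier; the buyer bears costs from that point.
Already in the invoice (seller's account under FCA): inland to port, export clearance — exclude.
CIF value = FCA price + origin terminal + freight + insurance = 4557.01 + 896.66 + 2224.88 + 576.34 = 8254.89
Import duty = 8254.89 × 14% = 1155.68
Buyer bears: origin terminal 896.66 + freight 2224.88 + insurance 576.34 + destination terminal 603.32 + brokerage 305.16 + delivery 612.71 + duty 1155.68 = 6374.75
Landed cost = invoice 4557.01 + 6374.75 = 10931.76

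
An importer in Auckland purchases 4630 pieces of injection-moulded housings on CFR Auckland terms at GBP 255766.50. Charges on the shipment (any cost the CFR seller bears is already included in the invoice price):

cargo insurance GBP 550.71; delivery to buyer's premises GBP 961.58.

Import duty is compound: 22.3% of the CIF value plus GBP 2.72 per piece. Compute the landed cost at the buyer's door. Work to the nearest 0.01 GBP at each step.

Total landed cost: GBP 327031.13

CFR: the seller pays costs through ocean freight to the destination port, but not insurance.
CIF value = CFR price + insurance = 255766.50 + 550.71 = 256317.21
Ad valorem component: 256317.21 × 22.3% = 57158.74
Specific component: 4630 × 2.72 = 12593.60
Import duty = 57158.74 + 12593.60 = 69752.34
Buyer bears: insurance 550.71 + delivery 961.58 + duty 69752.34 = 71264.63
Landed cost = invoice 255766.50 + 71264.63 = 327031.13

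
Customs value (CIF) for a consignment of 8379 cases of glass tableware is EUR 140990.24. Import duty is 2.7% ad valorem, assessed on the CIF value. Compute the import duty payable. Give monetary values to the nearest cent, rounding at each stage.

Import duty: EUR 3806.74

Import duty = 140990.24 × 2.7% = 3806.74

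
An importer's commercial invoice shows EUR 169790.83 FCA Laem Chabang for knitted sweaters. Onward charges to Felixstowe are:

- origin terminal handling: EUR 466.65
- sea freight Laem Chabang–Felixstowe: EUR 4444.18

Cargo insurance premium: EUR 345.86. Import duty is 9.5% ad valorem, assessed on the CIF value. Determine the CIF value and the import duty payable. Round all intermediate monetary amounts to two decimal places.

CIF value: EUR 175047.52; import duty: EUR 16629.51

CIF = FCA price + pre-shipment costs + freight + insurance
CIF = 169790.83 + 466.65 + 4444.18 + 345.86 = 175047.52
Import duty = 175047.52 × 9.5% = 16629.51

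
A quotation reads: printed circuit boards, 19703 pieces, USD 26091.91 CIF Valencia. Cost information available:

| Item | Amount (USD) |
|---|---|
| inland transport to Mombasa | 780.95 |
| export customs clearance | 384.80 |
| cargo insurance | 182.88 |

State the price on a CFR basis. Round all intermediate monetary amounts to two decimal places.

Not relevant to the conversion: inland to port, export clearance — on the seller under both CIF and CFR; already in the CIF price and stays in the CFR price.
From CIF to CFR, the seller no longer bears: insurance.
CFR price = 26091.91 − 182.88 = 25909.03

CFR price: USD 25909.03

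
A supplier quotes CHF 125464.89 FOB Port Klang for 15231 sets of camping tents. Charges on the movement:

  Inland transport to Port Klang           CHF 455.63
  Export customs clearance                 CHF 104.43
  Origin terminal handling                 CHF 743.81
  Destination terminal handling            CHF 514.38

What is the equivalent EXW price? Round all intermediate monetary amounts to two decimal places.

EXW price: CHF 124161.02

Not relevant to the conversion: destination terminal — on the buyer under both terms; not part of either seller's price.
From FOB to EXW, the seller no longer bears: inland to port, export clearance, origin terminal.
EXW price = 125464.89 − 455.63 − 104.43 − 743.81 = 124161.02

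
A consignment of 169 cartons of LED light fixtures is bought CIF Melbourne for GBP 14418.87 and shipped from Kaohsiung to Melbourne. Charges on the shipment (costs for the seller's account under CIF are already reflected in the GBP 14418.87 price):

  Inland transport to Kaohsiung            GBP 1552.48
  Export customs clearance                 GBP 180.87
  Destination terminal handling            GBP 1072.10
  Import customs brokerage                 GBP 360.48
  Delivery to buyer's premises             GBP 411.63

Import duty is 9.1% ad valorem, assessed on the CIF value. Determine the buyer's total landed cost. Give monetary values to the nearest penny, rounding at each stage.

CIF: the seller pays costs through ocean freight and marine insurance to the destination port.
Already in the invoice (seller's account under CIF): inland to port, export clearance — exclude.
The CIF price already equals the CIF value: 14418.87
Import duty = 14418.87 × 9.1% = 1312.12
Buyer bears: destination terminal 1072.10 + brokerage 360.48 + delivery 411.63 + duty 1312.12 = 3156.33
Landed cost = invoice 14418.87 + 3156.33 = 17575.20

Total landed cost: GBP 17575.20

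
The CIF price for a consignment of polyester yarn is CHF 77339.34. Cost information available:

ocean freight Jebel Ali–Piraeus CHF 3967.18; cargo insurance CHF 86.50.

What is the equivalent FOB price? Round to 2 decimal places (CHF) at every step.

FOB price: CHF 73285.66

From CIF to FOB, the seller no longer bears: freight, insurance.
FOB price = 77339.34 − 3967.18 − 86.50 = 73285.66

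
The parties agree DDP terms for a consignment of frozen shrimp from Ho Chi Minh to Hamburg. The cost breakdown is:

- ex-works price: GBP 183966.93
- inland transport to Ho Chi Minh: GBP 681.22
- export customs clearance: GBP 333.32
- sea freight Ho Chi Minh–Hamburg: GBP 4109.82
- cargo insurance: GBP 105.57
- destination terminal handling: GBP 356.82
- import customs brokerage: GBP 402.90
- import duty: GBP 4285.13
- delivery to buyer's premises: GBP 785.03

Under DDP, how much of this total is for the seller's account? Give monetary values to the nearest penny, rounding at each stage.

DDP: the seller bears all costs including import duty.
Seller's account: goods 183966.93 + inland to port 681.22 + export clearance 333.32 + freight 4109.82 + insurance 105.57 + destination terminal 356.82 + brokerage 402.90 + duty 4285.13 + delivery 785.03 = 195026.74
Buyer's account: 0.00

Seller's account: GBP 195026.74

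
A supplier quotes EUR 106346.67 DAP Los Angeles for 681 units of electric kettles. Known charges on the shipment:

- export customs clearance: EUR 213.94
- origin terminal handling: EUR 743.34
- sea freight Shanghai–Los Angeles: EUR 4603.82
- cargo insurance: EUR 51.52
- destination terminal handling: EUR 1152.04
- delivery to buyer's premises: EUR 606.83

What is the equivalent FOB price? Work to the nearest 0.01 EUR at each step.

FOB price: EUR 99932.46

Not relevant to the conversion: export clearance, origin terminal — on the seller under both DAP and FOB; already in the DAP price and stays in the FOB price.
From DAP to FOB, the seller no longer bears: freight, insurance, destination terminal, delivery.
FOB price = 106346.67 − 4603.82 − 51.52 − 1152.04 − 606.83 = 99932.46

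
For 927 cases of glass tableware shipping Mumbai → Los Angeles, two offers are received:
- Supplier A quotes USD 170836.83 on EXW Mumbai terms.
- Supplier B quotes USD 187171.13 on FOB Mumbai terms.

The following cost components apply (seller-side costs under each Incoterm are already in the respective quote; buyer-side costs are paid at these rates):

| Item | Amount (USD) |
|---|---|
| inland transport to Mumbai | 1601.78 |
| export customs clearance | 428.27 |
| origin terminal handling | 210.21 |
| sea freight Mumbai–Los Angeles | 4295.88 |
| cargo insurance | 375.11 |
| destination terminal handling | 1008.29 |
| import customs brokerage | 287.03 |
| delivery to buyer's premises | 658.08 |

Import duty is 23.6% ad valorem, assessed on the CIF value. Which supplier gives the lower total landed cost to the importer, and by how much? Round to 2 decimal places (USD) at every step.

Supplier A is cheaper by USD 17420.23

Supplier A (EXW):
CIF value = EXW price + inland to port + export clearance + origin terminal + freight + insurance = 170836.83 + 1601.78 + 428.27 + 210.21 + 4295.88 + 375.11 = 177748.08
Import duty = 177748.08 × 23.6% = 41948.55
Buyer bears (A): 1601.78 + 428.27 + 210.21 + 4295.88 + 375.11 + 1008.29 + 287.03 + 658.08 = 8864.65
Landed cost (A) = invoice 170836.83 + 8864.65 + duty 41948.55 = 221650.03
Supplier B (FOB):
CIF value = FOB price + freight + insurance = 187171.13 + 4295.88 + 375.11 = 191842.12
Import duty = 191842.12 × 23.6% = 45274.74
Buyer bears (B): 4295.88 + 375.11 + 1008.29 + 287.03 + 658.08 = 6624.39
Landed cost (B) = invoice 187171.13 + 6624.39 + duty 45274.74 = 239070.26
Difference = |221650.03 − 239070.26| = 17420.23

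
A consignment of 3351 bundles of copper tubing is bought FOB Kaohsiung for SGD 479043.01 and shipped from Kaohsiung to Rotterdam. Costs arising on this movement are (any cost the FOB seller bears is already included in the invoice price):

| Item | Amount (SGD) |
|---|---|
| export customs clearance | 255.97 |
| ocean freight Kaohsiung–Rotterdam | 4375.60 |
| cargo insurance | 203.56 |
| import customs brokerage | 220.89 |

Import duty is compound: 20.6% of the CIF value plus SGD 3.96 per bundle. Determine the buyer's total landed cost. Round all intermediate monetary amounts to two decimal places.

Total landed cost: SGD 596739.19

FOB: the seller bears costs until goods are on board at the origin port; the buyer bears freight, insurance and all costs thereafter.
Already in the invoice (seller's account under FOB): export clearance — exclude.
CIF value = FOB price + freight + insurance = 479043.01 + 4375.60 + 203.56 = 483622.17
Ad valorem component: 483622.17 × 20.6% = 99626.17
Specific component: 3351 × 3.96 = 13269.96
Import duty = 99626.17 + 13269.96 = 112896.13
Buyer bears: freight 4375.60 + insurance 203.56 + brokerage 220.89 + duty 112896.13 = 117696.18
Landed cost = invoice 479043.01 + 117696.18 = 596739.19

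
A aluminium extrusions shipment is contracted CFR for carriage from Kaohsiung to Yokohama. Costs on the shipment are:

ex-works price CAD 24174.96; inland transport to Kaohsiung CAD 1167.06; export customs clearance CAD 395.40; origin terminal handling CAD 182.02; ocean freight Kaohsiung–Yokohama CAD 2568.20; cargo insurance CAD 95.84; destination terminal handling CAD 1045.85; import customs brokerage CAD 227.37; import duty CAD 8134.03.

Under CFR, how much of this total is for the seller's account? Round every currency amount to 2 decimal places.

CFR: the seller pays costs through ocean freight to the destination port, but not insurance.
Seller's account: goods 24174.96 + inland to port 1167.06 + export clearance 395.40 + origin terminal 182.02 + freight 2568.20 = 28487.64
Buyer's account: insurance 95.84 + destination terminal 1045.85 + brokerage 227.37 + duty 8134.03 = 9503.09

Seller's account: CAD 28487.64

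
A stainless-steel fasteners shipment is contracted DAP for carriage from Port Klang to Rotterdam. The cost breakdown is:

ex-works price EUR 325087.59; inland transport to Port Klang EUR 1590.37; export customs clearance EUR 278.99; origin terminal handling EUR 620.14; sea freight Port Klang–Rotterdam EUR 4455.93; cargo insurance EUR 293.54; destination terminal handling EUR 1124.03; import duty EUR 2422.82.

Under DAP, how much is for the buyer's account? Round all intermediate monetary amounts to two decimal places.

Buyer's account: EUR 2422.82

DAP: the seller bears all costs to the named destination except import duty and clearance.
Seller's account: goods 325087.59 + inland to port 1590.37 + export clearance 278.99 + origin terminal 620.14 + freight 4455.93 + insurance 293.54 + destination terminal 1124.03 = 333450.59
Buyer's account: duty 2422.82 = 2422.82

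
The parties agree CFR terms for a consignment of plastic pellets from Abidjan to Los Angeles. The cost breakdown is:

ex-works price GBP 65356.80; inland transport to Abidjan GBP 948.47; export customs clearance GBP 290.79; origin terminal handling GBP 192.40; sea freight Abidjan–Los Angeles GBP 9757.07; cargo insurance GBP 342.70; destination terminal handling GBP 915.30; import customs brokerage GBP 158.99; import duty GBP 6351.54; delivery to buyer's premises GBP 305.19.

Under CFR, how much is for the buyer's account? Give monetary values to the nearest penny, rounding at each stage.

CFR: the seller pays costs through ocean freight to the destination port, but not insurance.
Seller's account: goods 65356.80 + inland to port 948.47 + export clearance 290.79 + origin terminal 192.40 + freight 9757.07 = 76545.53
Buyer's account: insurance 342.70 + destination terminal 915.30 + brokerage 158.99 + duty 6351.54 + delivery 305.19 = 8073.72

Buyer's account: GBP 8073.72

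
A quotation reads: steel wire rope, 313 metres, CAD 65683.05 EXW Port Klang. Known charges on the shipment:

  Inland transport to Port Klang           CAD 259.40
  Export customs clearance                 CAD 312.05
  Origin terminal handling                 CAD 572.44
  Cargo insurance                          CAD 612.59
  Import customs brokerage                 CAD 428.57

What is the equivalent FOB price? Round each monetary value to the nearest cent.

FOB price: CAD 66826.94

Not relevant to the conversion: brokerage, insurance — on the buyer under both terms; not part of either seller's price.
From EXW to FOB, the seller additionally bears: inland to port, export clearance, origin terminal.
FOB price = 65683.05 + 259.40 + 312.05 + 572.44 = 66826.94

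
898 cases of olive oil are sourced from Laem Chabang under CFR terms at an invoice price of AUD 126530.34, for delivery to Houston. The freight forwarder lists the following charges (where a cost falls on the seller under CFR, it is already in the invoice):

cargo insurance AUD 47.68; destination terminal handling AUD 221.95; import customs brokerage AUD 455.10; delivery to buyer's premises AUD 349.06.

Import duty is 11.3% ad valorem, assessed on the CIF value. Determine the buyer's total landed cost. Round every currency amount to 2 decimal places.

Total landed cost: AUD 141907.45

CFR: the seller pays costs through ocean freight to the destination port, but not insurance.
CIF value = CFR price + insurance = 126530.34 + 47.68 = 126578.02
Import duty = 126578.02 × 11.3% = 14303.32
Buyer bears: insurance 47.68 + destination terminal 221.95 + brokerage 455.10 + delivery 349.06 + duty 14303.32 = 15377.11
Landed cost = invoice 126530.34 + 15377.11 = 141907.45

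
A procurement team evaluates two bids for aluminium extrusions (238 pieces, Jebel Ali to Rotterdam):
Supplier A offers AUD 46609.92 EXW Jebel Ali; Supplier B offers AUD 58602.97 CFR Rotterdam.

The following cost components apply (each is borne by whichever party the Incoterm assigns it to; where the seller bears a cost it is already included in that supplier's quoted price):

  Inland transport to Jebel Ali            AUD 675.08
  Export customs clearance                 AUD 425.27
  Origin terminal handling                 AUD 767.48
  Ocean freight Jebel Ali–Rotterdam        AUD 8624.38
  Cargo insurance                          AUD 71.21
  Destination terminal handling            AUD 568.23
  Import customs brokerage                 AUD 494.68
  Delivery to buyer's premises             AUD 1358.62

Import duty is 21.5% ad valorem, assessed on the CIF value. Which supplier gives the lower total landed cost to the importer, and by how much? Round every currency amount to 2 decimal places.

Supplier A is cheaper by AUD 1823.52

Supplier A (EXW):
CIF value = EXW price + inland to port + export clearance + origin terminal + freight + insurance = 46609.92 + 675.08 + 425.27 + 767.48 + 8624.38 + 71.21 = 57173.34
Import duty = 57173.34 × 21.5% = 12292.27
Buyer bears (A): 675.08 + 425.27 + 767.48 + 8624.38 + 71.21 + 568.23 + 494.68 + 1358.62 = 12984.95
Landed cost (A) = invoice 46609.92 + 12984.95 + duty 12292.27 = 71887.14
Supplier B (CFR):
CIF value = CFR price + insurance = 58602.97 + 71.21 = 58674.18
Import duty = 58674.18 × 21.5% = 12614.95
Buyer bears (B): 71.21 + 568.23 + 494.68 + 1358.62 = 2492.74
Landed cost (B) = invoice 58602.97 + 2492.74 + duty 12614.95 = 73710.66
Difference = |71887.14 − 73710.66| = 1823.52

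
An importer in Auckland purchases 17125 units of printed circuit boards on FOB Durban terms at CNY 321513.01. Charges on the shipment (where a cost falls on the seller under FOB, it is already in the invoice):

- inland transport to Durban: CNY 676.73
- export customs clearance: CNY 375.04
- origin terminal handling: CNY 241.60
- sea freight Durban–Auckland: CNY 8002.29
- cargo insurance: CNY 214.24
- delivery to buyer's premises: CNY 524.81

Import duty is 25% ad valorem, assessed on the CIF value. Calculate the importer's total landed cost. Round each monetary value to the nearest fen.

FOB: the seller bears costs until goods are on board at the origin port; the buyer bears freight, insurance and all costs thereafter.
Already in the invoice (seller's account under FOB): inland to port, export clearance, origin terminal — exclude.
CIF value = FOB price + freight + insurance = 321513.01 + 8002.29 + 214.24 = 329729.54
Import duty = 329729.54 × 25% = 82432.39
Buyer bears: freight 8002.29 + insurance 214.24 + delivery 524.81 + duty 82432.39 = 91173.73
Landed cost = invoice 321513.01 + 91173.73 = 412686.74

Total landed cost: CNY 412686.74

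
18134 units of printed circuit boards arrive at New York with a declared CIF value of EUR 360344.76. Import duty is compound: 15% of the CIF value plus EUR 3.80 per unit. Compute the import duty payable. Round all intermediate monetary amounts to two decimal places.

Import duty: EUR 122960.91

Ad valorem component: 360344.76 × 15% = 54051.71
Specific component: 18134 × 3.80 = 68909.20
Import duty = 54051.71 + 68909.20 = 122960.91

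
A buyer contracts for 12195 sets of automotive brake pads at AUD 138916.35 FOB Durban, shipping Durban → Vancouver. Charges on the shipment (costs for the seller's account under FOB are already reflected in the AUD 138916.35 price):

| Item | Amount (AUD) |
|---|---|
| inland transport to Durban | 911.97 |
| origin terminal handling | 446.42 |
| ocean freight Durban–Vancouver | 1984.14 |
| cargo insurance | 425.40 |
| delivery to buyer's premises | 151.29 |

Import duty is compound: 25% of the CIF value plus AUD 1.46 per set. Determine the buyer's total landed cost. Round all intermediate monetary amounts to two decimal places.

Total landed cost: AUD 194613.35

FOB: the seller bears costs until goods are on board at the origin port; the buyer bears freight, insurance and all costs thereafter.
Already in the invoice (seller's account under FOB): inland to port, origin terminal — exclude.
CIF value = FOB price + freight + insurance = 138916.35 + 1984.14 + 425.40 = 141325.89
Ad valorem component: 141325.89 × 25% = 35331.47
Specific component: 12195 × 1.46 = 17804.70
Import duty = 35331.47 + 17804.70 = 53136.17
Buyer bears: freight 1984.14 + insurance 425.40 + delivery 151.29 + duty 53136.17 = 55697.00
Landed cost = invoice 138916.35 + 55697.00 = 194613.35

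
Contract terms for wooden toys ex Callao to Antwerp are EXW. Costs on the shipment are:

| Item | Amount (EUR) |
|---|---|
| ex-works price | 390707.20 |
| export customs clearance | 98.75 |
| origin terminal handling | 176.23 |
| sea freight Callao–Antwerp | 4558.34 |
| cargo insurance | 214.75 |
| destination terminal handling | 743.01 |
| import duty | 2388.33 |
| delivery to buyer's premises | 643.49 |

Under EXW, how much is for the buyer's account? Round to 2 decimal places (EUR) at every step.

EXW: the seller makes goods available at their premises; the buyer bears all onward costs.
Seller's account: goods 390707.20 = 390707.20
Buyer's account: export clearance 98.75 + origin terminal 176.23 + freight 4558.34 + insurance 214.75 + destination terminal 743.01 + duty 2388.33 + delivery 643.49 = 8822.90

Buyer's account: EUR 8822.90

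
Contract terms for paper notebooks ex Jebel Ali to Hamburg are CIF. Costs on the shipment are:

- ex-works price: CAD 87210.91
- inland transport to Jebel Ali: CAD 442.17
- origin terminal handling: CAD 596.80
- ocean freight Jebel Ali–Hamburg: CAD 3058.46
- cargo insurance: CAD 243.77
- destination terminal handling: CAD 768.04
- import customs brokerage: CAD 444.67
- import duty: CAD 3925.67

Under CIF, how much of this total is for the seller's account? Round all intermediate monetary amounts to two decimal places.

Seller's account: CAD 91552.11

CIF: the seller pays costs through ocean freight and marine insurance to the destination port.
Seller's account: goods 87210.91 + inland to port 442.17 + origin terminal 596.80 + freight 3058.46 + insurance 243.77 = 91552.11
Buyer's account: destination terminal 768.04 + brokerage 444.67 + duty 3925.67 = 5138.38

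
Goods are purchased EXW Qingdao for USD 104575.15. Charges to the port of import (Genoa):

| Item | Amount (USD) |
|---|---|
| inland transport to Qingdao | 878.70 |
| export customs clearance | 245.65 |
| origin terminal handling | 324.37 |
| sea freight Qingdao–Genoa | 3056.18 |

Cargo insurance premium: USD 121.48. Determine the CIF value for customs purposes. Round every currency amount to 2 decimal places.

CIF = EXW price + pre-shipment costs + freight + insurance
CIF = 104575.15 + 878.70 + 245.65 + 324.37 + 3056.18 + 121.48 = 109201.53

CIF value: USD 109201.53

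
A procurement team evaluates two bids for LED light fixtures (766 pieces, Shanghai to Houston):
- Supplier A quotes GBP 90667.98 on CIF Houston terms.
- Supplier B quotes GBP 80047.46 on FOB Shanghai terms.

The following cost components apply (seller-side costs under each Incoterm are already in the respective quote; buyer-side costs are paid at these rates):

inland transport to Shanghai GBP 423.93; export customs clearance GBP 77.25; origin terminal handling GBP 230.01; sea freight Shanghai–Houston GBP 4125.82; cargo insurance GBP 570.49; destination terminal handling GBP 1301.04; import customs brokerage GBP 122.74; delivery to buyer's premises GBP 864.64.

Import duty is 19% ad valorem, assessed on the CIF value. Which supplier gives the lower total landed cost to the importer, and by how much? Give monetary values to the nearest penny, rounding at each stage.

Supplier B is cheaper by GBP 7049.81

Supplier A (CIF):
The CIF price already equals the CIF value: 90667.98
Import duty = 90667.98 × 19% = 17226.92
Buyer bears (A): 1301.04 + 122.74 + 864.64 = 2288.42
Landed cost (A) = invoice 90667.98 + 2288.42 + duty 17226.92 = 110183.32
Supplier B (FOB):
CIF value = FOB price + freight + insurance = 80047.46 + 4125.82 + 570.49 = 84743.77
Import duty = 84743.77 × 19% = 16101.32
Buyer bears (B): 4125.82 + 570.49 + 1301.04 + 122.74 + 864.64 = 6984.73
Landed cost (B) = invoice 80047.46 + 6984.73 + duty 16101.32 = 103133.51
Difference = |110183.32 − 103133.51| = 7049.81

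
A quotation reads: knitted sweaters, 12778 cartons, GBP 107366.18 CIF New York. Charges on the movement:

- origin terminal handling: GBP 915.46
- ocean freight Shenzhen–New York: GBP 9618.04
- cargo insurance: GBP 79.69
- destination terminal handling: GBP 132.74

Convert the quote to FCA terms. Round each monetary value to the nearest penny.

Not relevant to the conversion: destination terminal — on the buyer under both terms; not part of either seller's price.
From CIF to FCA, the seller no longer bears: origin terminal, freight, insurance.
FCA price = 107366.18 − 915.46 − 9618.04 − 79.69 = 96752.99

FCA price: GBP 96752.99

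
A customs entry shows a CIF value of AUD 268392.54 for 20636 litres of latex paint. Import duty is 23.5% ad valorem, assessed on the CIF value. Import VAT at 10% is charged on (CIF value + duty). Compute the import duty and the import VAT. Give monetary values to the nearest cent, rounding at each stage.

Import duty: AUD 63072.25; import VAT: AUD 33146.48

Import duty = 268392.54 × 23.5% = 63072.25
VAT base = CIF + duty = 268392.54 + 63072.25 = 331464.79
Import VAT = 331464.79 × 10% = 33146.48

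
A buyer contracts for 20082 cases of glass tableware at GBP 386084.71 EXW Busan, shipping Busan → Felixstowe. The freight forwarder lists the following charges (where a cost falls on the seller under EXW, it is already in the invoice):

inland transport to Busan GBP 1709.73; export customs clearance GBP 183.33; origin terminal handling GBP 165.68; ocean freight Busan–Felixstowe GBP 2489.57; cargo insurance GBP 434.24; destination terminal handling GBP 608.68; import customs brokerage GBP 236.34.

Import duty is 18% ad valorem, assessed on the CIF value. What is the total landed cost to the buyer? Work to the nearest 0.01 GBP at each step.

EXW: the seller makes goods available at their premises; the buyer bears all onward costs.
CIF value = EXW price + inland to port + export clearance + origin terminal + freight + insurance = 386084.71 + 1709.73 + 183.33 + 165.68 + 2489.57 + 434.24 = 391067.26
Import duty = 391067.26 × 18% = 70392.11
Buyer bears: inland to port 1709.73 + export clearance 183.33 + origin terminal 165.68 + freight 2489.57 + insurance 434.24 + destination terminal 608.68 + brokerage 236.34 + duty 70392.11 = 76219.68
Landed cost = invoice 386084.71 + 76219.68 = 462304.39

Total landed cost: GBP 462304.39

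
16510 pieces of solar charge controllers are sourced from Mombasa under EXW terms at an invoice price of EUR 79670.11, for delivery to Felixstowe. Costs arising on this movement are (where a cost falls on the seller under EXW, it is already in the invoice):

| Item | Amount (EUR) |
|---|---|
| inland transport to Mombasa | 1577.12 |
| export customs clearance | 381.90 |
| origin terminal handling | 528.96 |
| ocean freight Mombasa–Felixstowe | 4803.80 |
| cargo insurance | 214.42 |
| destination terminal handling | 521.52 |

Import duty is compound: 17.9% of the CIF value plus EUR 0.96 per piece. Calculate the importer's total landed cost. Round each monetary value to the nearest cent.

Total landed cost: EUR 119151.99

EXW: the seller makes goods available at their premises; the buyer bears all onward costs.
CIF value = EXW price + inland to port + export clearance + origin terminal + freight + insurance = 79670.11 + 1577.12 + 381.90 + 528.96 + 4803.80 + 214.42 = 87176.31
Ad valorem component: 87176.31 × 17.9% = 15604.56
Specific component: 16510 × 0.96 = 15849.60
Import duty = 15604.56 + 15849.60 = 31454.16
Buyer bears: inland to port 1577.12 + export clearance 381.90 + origin terminal 528.96 + freight 4803.80 + insurance 214.42 + destination terminal 521.52 + duty 31454.16 = 39481.88
Landed cost = invoice 79670.11 + 39481.88 = 119151.99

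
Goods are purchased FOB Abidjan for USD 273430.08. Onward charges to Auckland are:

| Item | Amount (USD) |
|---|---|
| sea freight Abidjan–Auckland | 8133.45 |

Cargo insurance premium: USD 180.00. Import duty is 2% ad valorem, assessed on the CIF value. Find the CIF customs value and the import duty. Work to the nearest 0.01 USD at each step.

CIF value: USD 281743.53; import duty: USD 5634.87

CIF = FOB price + freight + insurance
CIF = 273430.08 + 8133.45 + 180.00 = 281743.53
Import duty = 281743.53 × 2% = 5634.87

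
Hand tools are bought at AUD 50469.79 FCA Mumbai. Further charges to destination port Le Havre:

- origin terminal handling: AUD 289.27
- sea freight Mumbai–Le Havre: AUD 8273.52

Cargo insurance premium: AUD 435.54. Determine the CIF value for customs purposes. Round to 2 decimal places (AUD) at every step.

CIF = FCA price + pre-shipment costs + freight + insurance
CIF = 50469.79 + 289.27 + 8273.52 + 435.54 = 59468.12

CIF value: AUD 59468.12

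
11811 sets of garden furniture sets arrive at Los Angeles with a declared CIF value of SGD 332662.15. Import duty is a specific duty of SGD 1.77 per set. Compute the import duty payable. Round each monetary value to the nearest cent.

Import duty: SGD 20905.47

Import duty = 11811 × 1.77 = 20905.47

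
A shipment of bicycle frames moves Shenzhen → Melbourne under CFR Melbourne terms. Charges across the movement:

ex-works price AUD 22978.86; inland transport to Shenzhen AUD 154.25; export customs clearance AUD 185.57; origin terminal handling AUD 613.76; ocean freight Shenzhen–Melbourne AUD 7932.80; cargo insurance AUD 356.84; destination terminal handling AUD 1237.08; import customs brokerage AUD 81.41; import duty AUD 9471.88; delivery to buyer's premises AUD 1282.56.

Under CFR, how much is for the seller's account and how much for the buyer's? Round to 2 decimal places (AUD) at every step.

CFR: the seller pays costs through ocean freight to the destination port, but not insurance.
Seller's account: goods 22978.86 + inland to port 154.25 + export clearance 185.57 + origin terminal 613.76 + freight 7932.80 = 31865.24
Buyer's account: insurance 356.84 + destination terminal 1237.08 + brokerage 81.41 + duty 9471.88 + delivery 1282.56 = 12429.77

Seller: AUD 31865.24; buyer: AUD 12429.77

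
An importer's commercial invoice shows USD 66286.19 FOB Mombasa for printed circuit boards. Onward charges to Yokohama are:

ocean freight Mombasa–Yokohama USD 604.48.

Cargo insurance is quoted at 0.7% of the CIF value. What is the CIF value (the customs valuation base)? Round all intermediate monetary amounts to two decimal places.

Let C be the CIF value. C = FOB price + freight + 0.7% × C
C − 0.7% × C = 66286.19 + 604.48
0.993 × C = 66890.67
C = 66890.67 / 0.993 = 67362.21
Insurance premium = 0.7% × 67362.21 = 471.54

CIF value: USD 67362.21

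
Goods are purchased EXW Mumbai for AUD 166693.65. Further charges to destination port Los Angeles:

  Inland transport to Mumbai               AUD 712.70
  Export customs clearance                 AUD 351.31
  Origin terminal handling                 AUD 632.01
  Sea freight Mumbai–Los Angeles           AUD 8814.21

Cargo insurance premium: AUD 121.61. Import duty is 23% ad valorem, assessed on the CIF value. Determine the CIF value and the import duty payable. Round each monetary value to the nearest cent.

CIF value: AUD 177325.49; import duty: AUD 40784.86

CIF = EXW price + pre-shipment costs + freight + insurance
CIF = 166693.65 + 712.70 + 351.31 + 632.01 + 8814.21 + 121.61 = 177325.49
Import duty = 177325.49 × 23% = 40784.86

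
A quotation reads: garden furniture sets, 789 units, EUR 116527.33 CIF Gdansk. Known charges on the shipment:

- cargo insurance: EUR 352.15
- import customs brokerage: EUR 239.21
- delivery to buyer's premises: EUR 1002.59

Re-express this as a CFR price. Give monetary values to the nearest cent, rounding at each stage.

CFR price: EUR 116175.18

Not relevant to the conversion: delivery, brokerage — on the buyer under both terms; not part of either seller's price.
From CIF to CFR, the seller no longer bears: insurance.
CFR price = 116527.33 − 352.15 = 116175.18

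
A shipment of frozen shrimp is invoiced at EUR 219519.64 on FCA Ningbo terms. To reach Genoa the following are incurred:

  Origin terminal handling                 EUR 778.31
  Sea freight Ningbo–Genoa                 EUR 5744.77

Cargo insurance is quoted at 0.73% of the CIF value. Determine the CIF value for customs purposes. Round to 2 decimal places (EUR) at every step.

Let C be the CIF value. C = FCA price + pre-shipment costs + freight + 0.73% × C
C − 0.73% × C = 219519.64 + 778.31 + 5744.77
0.9927 × C = 226042.72
C = 226042.72 / 0.9927 = 227704.97
Insurance premium = 0.73% × 227704.97 = 1662.25

CIF value: EUR 227704.97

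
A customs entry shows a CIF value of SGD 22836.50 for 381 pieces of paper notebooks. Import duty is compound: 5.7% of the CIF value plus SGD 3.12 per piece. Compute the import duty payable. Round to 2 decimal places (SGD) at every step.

Ad valorem component: 22836.50 × 5.7% = 1301.68
Specific component: 381 × 3.12 = 1188.72
Import duty = 1301.68 + 1188.72 = 2490.40

Import duty: SGD 2490.40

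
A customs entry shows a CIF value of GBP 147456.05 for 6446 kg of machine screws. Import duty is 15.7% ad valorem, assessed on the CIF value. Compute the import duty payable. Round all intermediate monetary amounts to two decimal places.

Import duty = 147456.05 × 15.7% = 23150.60

Import duty: GBP 23150.60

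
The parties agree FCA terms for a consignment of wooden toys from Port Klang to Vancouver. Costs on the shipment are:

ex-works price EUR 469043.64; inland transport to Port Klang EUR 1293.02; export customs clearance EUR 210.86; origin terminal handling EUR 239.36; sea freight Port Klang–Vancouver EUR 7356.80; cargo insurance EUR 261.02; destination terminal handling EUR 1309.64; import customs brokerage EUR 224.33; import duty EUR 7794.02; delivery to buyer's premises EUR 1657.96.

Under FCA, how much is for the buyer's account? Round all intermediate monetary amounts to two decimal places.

Buyer's account: EUR 18843.13

FCA: the seller delivers export-cleared goods to the carrier; the buyer bears costs from that point.
Seller's account: goods 469043.64 + inland to port 1293.02 + export clearance 210.86 = 470547.52
Buyer's account: origin terminal 239.36 + freight 7356.80 + insurance 261.02 + destination terminal 1309.64 + brokerage 224.33 + duty 7794.02 + delivery 1657.96 = 18843.13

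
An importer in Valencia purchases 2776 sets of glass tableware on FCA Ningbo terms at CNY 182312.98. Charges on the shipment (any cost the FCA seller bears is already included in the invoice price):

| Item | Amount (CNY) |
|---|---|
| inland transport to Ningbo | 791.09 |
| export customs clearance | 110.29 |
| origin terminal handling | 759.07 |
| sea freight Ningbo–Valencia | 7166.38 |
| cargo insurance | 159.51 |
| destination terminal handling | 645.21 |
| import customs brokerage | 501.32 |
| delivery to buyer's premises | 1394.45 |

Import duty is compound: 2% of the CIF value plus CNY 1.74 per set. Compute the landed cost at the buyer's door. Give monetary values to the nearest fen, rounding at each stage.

Total landed cost: CNY 201577.12

FCA: the seller delivers export-cleared goods to the carrier; the buyer bears costs from that point.
Already in the invoice (seller's account under FCA): inland to port, export clearance — exclude.
CIF value = FCA price + origin terminal + freight + insurance = 182312.98 + 759.07 + 7166.38 + 159.51 = 190397.94
Ad valorem component: 190397.94 × 2% = 3807.96
Specific component: 2776 × 1.74 = 4830.24
Import duty = 3807.96 + 4830.24 = 8638.20
Buyer bears: origin terminal 759.07 + freight 7166.38 + insurance 159.51 + destination terminal 645.21 + brokerage 501.32 + delivery 1394.45 + duty 8638.20 = 19264.14
Landed cost = invoice 182312.98 + 19264.14 = 201577.12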